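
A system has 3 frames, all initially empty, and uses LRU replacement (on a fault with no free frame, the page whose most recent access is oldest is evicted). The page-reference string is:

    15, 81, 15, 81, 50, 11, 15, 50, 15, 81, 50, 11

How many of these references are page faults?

15 → miss, frames {15}
81 → miss, frames {15,81}
15 → hit
81 → hit
50 → miss, frames {15,81,50}
11 → miss, evict 15, frames {81,50,11}
15 → miss, evict 81, frames {50,11,15}
50 → hit
15 → hit
81 → miss, evict 11, frames {50,15,81}
50 → hit
11 → miss, evict 15, frames {81,50,11}
Page faults: 7.

7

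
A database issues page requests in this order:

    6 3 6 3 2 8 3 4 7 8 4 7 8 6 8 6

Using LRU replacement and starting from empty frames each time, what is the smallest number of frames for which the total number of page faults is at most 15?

f=1: 16 faults
f=2: 12 faults
f=3: 8 faults
f=4: 7 faults
f=5: 7 faults
f=6: 6 faults
Smallest f with faults ≤ 15 is 2.

2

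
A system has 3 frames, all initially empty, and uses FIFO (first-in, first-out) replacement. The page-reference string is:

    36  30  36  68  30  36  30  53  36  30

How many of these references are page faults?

36: miss, frames {36}
30: miss, frames {36,30}
36: hit
68: miss, frames {36,30,68}
30: hit
36: hit
30: hit
53: miss, evict 36, frames {30,68,53}
36: miss, evict 30, frames {68,53,36}
30: miss, evict 68, frames {53,36,30}
Page faults: 6.

6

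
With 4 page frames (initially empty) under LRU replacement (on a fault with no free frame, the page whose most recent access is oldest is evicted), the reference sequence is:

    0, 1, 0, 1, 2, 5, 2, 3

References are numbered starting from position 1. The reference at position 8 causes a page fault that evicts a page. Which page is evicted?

0

pos 1: 0: miss, frames {0}
pos 2: 1: miss, frames {0,1}
pos 3: 0: hit
pos 4: 1: hit
pos 5: 2: miss, frames {0,1,2}
pos 6: 5: miss, frames {0,1,2,5}
pos 7: 2: hit
pos 8: 3: miss, evict 0, frames {1,5,2,3}
At position 8, page 0 is evicted.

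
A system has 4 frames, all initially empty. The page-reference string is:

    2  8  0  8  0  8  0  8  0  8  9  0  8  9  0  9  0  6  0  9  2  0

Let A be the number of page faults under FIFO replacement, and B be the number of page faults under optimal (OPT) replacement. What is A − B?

1

Under FIFO: F F F . . . . . . . F . . . . . . F . . F . → 6 faults.
Under OPT: F F F . . . . . . . F . . . . . . F . . . . → 5 faults.
A − B = 6 − 5 = 1.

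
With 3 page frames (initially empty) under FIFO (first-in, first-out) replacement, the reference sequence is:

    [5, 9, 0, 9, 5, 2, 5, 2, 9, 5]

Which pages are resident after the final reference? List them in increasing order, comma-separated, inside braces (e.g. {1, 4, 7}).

{2, 5, 9}

5 -> miss, frames {5}
9 -> miss, frames {5,9}
0 -> miss, frames {5,9,0}
9 -> hit
5 -> hit
2 -> miss, evict 5, frames {9,0,2}
5 -> miss, evict 9, frames {0,2,5}
2 -> hit
9 -> miss, evict 0, frames {2,5,9}
5 -> hit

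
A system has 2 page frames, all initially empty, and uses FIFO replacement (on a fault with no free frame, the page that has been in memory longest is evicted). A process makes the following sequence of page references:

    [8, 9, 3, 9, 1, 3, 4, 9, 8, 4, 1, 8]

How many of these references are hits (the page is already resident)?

8 → fault, frames (8)
9 → fault, frames (8 9)
3 → fault, evict 8, frames (9 3)
9 → hit
1 → fault, evict 9, frames (3 1)
3 → hit
4 → fault, evict 3, frames (1 4)
9 → fault, evict 1, frames (4 9)
8 → fault, evict 4, frames (9 8)
4 → fault, evict 9, frames (8 4)
1 → fault, evict 8, frames (4 1)
8 → fault, evict 4, frames (1 8)
Hits: 2.

2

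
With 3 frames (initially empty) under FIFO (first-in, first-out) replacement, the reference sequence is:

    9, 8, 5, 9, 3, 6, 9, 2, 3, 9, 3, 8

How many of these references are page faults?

9

9 -> fault, frames {9}
8 -> fault, frames {9,8}
5 -> fault, frames {9,8,5}
9 -> hit
3 -> fault, evict 9, frames {8,5,3}
6 -> fault, evict 8, frames {5,3,6}
9 -> fault, evict 5, frames {3,6,9}
2 -> fault, evict 3, frames {6,9,2}
3 -> fault, evict 6, frames {9,2,3}
9 -> hit
3 -> hit
8 -> fault, evict 9, frames {2,3,8}
Page faults: 9.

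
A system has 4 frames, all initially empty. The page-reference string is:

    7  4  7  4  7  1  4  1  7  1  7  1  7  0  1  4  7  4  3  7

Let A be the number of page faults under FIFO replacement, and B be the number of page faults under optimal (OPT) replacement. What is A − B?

Under FIFO: F F . . . F . . . . . . . F . . . . F F → 6 faults.
Under OPT: F F . . . F . . . . . . . F . . . . F . → 5 faults.
A − B = 6 − 5 = 1.

1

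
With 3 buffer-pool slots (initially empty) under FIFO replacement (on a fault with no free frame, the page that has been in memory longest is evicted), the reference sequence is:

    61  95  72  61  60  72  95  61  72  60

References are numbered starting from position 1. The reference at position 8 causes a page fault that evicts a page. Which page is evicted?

pos 1: 61 → fault, frames [61]
pos 2: 95 → fault, frames [61, 95]
pos 3: 72 → fault, frames [61, 95, 72]
pos 4: 61 → hit
pos 5: 60 → fault, evict 61, frames [95, 72, 60]
pos 6: 72 → hit
pos 7: 95 → hit
pos 8: 61 → fault, evict 95, frames [72, 60, 61]
At position 8, page 95 is evicted.

95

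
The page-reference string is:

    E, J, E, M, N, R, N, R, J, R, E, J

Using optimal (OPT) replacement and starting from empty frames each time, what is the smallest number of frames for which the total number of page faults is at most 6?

f=1: 12 faults
f=2: 7 faults
f=3: 6 faults
f=4: 5 faults
f=5: 5 faults
Smallest f with faults ≤ 6 is 3.

3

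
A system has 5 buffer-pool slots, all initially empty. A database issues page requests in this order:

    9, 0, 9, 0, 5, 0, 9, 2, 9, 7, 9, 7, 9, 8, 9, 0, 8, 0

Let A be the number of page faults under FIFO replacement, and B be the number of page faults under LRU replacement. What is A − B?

Under FIFO: F F . . F . . F . F . . . F F F . . → 8 faults.
Under LRU: F F . . F . . F . F . . . F . . . . → 6 faults.
A − B = 8 − 6 = 2.

2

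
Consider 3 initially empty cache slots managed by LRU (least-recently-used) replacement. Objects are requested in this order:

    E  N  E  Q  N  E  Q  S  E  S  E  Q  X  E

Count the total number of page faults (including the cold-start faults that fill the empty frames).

5

E: miss, frames {E}
N: miss, frames {E,N}
E: hit
Q: miss, frames {N,E,Q}
N: hit
E: hit
Q: hit
S: miss, evict N, frames {E,Q,S}
E: hit
S: hit
E: hit
Q: hit
X: miss, evict S, frames {E,Q,X}
E: hit
Page faults: 5.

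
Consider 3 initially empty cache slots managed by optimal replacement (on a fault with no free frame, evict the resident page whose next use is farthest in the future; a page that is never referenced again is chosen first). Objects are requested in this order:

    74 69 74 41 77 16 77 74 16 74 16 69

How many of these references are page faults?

74 → fault, frames (74)
69 → fault, frames (74 69)
74 → hit
41 → fault, frames (74 69 41)
77 → fault, evict 41, frames (74 69 77)
16 → fault, evict 69, frames (74 77 16)
77 → hit
74 → hit
16 → hit
74 → hit
16 → hit
69 → fault, evict 16, frames (74 77 69)
Page faults: 6.

6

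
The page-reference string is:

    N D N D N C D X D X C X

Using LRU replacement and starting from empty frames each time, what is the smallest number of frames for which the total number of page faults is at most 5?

f=1: 12 faults
f=2: 6 faults
f=3: 4 faults
f=4: 4 faults
Smallest f with faults ≤ 5 is 3.

3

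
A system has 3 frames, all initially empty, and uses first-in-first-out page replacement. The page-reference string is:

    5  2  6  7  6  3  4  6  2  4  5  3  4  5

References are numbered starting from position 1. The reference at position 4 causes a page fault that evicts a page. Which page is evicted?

5

pos 1: 5: miss, frames {5}
pos 2: 2: miss, frames {5,2}
pos 3: 6: miss, frames {5,2,6}
pos 4: 7: miss, evict 5, frames {2,6,7}
At position 4, page 5 is evicted.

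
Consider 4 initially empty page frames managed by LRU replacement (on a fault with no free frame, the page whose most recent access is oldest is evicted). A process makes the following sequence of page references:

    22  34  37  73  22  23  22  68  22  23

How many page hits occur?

22 -> miss, frames [22]
34 -> miss, frames [22, 34]
37 -> miss, frames [22, 34, 37]
73 -> miss, frames [22, 34, 37, 73]
22 -> hit
23 -> miss, evict 34, frames [37, 73, 22, 23]
22 -> hit
68 -> miss, evict 37, frames [73, 23, 22, 68]
22 -> hit
23 -> hit
Hits: 4.

4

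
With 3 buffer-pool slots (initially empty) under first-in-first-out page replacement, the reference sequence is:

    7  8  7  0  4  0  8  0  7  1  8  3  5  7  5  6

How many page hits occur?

7 -> fault, frames (7)
8 -> fault, frames (7 8)
7 -> hit
0 -> fault, frames (7 8 0)
4 -> fault, evict 7, frames (8 0 4)
0 -> hit
8 -> hit
0 -> hit
7 -> fault, evict 8, frames (0 4 7)
1 -> fault, evict 0, frames (4 7 1)
8 -> fault, evict 4, frames (7 1 8)
3 -> fault, evict 7, frames (1 8 3)
5 -> fault, evict 1, frames (8 3 5)
7 -> fault, evict 8, frames (3 5 7)
5 -> hit
6 -> fault, evict 3, frames (5 7 6)
Hits: 5.

5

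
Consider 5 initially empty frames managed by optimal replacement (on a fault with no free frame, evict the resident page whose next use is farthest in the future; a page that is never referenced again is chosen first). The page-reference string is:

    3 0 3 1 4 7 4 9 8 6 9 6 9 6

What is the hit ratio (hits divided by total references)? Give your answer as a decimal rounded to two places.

3 → fault, frames (3)
0 → fault, frames (3 0)
3 → hit
1 → fault, frames (3 0 1)
4 → fault, frames (3 0 1 4)
7 → fault, frames (3 0 1 4 7)
4 → hit
9 → fault, evict 7, frames (3 0 1 4 9)
8 → fault, evict 4, frames (3 0 1 9 8)
6 → fault, evict 8, frames (3 0 1 9 6)
9 → hit
6 → hit
9 → hit
6 → hit
Hits: 6 of 14 references → 6/14 = 0.4286.

0.43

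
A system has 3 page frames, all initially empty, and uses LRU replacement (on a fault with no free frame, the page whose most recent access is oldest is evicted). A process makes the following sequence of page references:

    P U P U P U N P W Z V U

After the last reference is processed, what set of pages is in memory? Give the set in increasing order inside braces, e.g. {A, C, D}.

P → fault, frames [P]
U → fault, frames [P, U]
P → hit
U → hit
P → hit
U → hit
N → fault, frames [P, U, N]
P → hit
W → fault, evict U, frames [N, P, W]
Z → fault, evict N, frames [P, W, Z]
V → fault, evict P, frames [W, Z, V]
U → fault, evict W, frames [Z, V, U]

{U, V, Z}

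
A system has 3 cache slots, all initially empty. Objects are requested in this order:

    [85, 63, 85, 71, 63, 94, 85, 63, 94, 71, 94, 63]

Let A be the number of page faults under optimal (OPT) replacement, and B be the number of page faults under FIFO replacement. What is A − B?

-3

Under OPT: F F . F . F . . . F . . → 5 faults.
Under FIFO: F F . F . F F F . F F . → 8 faults.
A − B = 5 − 8 = -3.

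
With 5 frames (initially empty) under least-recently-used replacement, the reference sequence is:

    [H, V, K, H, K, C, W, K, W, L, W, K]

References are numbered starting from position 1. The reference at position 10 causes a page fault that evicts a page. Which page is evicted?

V

pos 1: H -> fault, frames {H}
pos 2: V -> fault, frames {H,V}
pos 3: K -> fault, frames {H,V,K}
pos 4: H -> hit
pos 5: K -> hit
pos 6: C -> fault, frames {V,H,K,C}
pos 7: W -> fault, frames {V,H,K,C,W}
pos 8: K -> hit
pos 9: W -> hit
pos 10: L -> fault, evict V, frames {H,C,K,W,L}
At position 10, page V is evicted.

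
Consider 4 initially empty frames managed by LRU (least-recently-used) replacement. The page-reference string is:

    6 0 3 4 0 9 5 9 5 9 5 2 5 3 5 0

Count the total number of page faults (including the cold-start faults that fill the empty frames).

6 -> fault, frames [6]
0 -> fault, frames [6, 0]
3 -> fault, frames [6, 0, 3]
4 -> fault, frames [6, 0, 3, 4]
0 -> hit
9 -> fault, evict 6, frames [3, 4, 0, 9]
5 -> fault, evict 3, frames [4, 0, 9, 5]
9 -> hit
5 -> hit
9 -> hit
5 -> hit
2 -> fault, evict 4, frames [0, 9, 5, 2]
5 -> hit
3 -> fault, evict 0, frames [9, 2, 5, 3]
5 -> hit
0 -> fault, evict 9, frames [2, 3, 5, 0]
Page faults: 9.

9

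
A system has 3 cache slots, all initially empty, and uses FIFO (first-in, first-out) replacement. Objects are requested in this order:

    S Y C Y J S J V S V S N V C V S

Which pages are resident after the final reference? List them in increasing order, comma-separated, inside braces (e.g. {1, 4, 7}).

{C, N, S}

S -> miss, frames (S)
Y -> miss, frames (S Y)
C -> miss, frames (S Y C)
Y -> hit
J -> miss, evict S, frames (Y C J)
S -> miss, evict Y, frames (C J S)
J -> hit
V -> miss, evict C, frames (J S V)
S -> hit
V -> hit
S -> hit
N -> miss, evict J, frames (S V N)
V -> hit
C -> miss, evict S, frames (V N C)
V -> hit
S -> miss, evict V, frames (N C S)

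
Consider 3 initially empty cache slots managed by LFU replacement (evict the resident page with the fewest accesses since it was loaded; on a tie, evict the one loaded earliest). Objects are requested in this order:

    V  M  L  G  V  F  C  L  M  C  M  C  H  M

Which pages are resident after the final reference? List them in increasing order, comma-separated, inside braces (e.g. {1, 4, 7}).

{C, H, M}

V: fault, frames (V)
M: fault, frames (V M)
L: fault, frames (V M L)
G: fault, evict V, frames (M L G)
V: fault, evict M, frames (L G V)
F: fault, evict L, frames (G V F)
C: fault, evict G, frames (V F C)
L: fault, evict V, frames (F C L)
M: fault, evict F, frames (C L M)
C: hit
M: hit
C: hit
H: fault, evict L, frames (C M H)
M: hit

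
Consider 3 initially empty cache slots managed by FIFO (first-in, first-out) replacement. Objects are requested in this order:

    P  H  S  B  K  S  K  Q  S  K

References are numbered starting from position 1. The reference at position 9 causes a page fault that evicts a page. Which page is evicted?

pos 1: P → miss, frames (P)
pos 2: H → miss, frames (P H)
pos 3: S → miss, frames (P H S)
pos 4: B → miss, evict P, frames (H S B)
pos 5: K → miss, evict H, frames (S B K)
pos 6: S → hit
pos 7: K → hit
pos 8: Q → miss, evict S, frames (B K Q)
pos 9: S → miss, evict B, frames (K Q S)
At position 9, page B is evicted.

B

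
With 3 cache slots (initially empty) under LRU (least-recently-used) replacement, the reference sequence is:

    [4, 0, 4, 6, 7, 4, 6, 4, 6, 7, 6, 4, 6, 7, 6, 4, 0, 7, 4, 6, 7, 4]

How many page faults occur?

4 -> miss, frames {4}
0 -> miss, frames {4,0}
4 -> hit
6 -> miss, frames {0,4,6}
7 -> miss, evict 0, frames {4,6,7}
4 -> hit
6 -> hit
4 -> hit
6 -> hit
7 -> hit
6 -> hit
4 -> hit
6 -> hit
7 -> hit
6 -> hit
4 -> hit
0 -> miss, evict 7, frames {6,4,0}
7 -> miss, evict 6, frames {4,0,7}
4 -> hit
6 -> miss, evict 0, frames {7,4,6}
7 -> hit
4 -> hit
Page faults: 7.

7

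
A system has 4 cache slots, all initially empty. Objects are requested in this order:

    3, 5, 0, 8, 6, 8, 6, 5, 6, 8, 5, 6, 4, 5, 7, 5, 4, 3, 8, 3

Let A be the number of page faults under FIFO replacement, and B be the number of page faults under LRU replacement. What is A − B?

1

Under FIFO: F F F F F . . . . . . . F F F . . F F . → 10 faults.
Under LRU: F F F F F . . . . . . . F . F . . F F . → 9 faults.
A − B = 10 − 9 = 1.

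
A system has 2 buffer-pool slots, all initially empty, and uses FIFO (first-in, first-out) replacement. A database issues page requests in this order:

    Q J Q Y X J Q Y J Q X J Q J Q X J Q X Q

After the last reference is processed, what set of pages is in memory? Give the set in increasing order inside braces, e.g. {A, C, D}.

Q: fault, frames [Q]
J: fault, frames [Q, J]
Q: hit
Y: fault, evict Q, frames [J, Y]
X: fault, evict J, frames [Y, X]
J: fault, evict Y, frames [X, J]
Q: fault, evict X, frames [J, Q]
Y: fault, evict J, frames [Q, Y]
J: fault, evict Q, frames [Y, J]
Q: fault, evict Y, frames [J, Q]
X: fault, evict J, frames [Q, X]
J: fault, evict Q, frames [X, J]
Q: fault, evict X, frames [J, Q]
J: hit
Q: hit
X: fault, evict J, frames [Q, X]
J: fault, evict Q, frames [X, J]
Q: fault, evict X, frames [J, Q]
X: fault, evict J, frames [Q, X]
Q: hit

{Q, X}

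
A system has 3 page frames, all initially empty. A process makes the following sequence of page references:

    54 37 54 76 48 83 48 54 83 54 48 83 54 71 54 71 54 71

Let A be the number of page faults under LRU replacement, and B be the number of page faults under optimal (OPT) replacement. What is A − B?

1

Under LRU: F F . F F F . F . . . . . F . . . . → 7 faults.
Under OPT: F F . F F F . . . . . . . F . . . . → 6 faults.
A − B = 7 − 6 = 1.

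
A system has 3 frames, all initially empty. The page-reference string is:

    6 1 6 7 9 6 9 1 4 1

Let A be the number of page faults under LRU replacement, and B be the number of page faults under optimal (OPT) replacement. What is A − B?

Under LRU: F F . F F . . F F . → 6 faults.
Under OPT: F F . F F . . . F . → 5 faults.
A − B = 6 − 5 = 1.

1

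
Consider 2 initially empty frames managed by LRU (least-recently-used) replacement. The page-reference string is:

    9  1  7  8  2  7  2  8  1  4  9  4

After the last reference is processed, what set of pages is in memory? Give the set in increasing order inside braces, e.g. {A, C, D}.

{4, 9}

9 -> fault, frames {9}
1 -> fault, frames {9,1}
7 -> fault, evict 9, frames {1,7}
8 -> fault, evict 1, frames {7,8}
2 -> fault, evict 7, frames {8,2}
7 -> fault, evict 8, frames {2,7}
2 -> hit
8 -> fault, evict 7, frames {2,8}
1 -> fault, evict 2, frames {8,1}
4 -> fault, evict 8, frames {1,4}
9 -> fault, evict 1, frames {4,9}
4 -> hit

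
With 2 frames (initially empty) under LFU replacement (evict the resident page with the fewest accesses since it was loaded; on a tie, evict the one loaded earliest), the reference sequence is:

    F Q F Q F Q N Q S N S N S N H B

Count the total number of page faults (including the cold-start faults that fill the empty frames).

F -> miss, frames (F)
Q -> miss, frames (F Q)
F -> hit
Q -> hit
F -> hit
Q -> hit
N -> miss, evict F, frames (Q N)
Q -> hit
S -> miss, evict N, frames (Q S)
N -> miss, evict S, frames (Q N)
S -> miss, evict N, frames (Q S)
N -> miss, evict S, frames (Q N)
S -> miss, evict N, frames (Q S)
N -> miss, evict S, frames (Q N)
H -> miss, evict N, frames (Q H)
B -> miss, evict H, frames (Q B)
Page faults: 11.

11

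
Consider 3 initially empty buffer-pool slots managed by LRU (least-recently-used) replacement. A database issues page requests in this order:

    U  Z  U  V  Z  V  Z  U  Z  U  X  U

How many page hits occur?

8

U -> miss, frames (U)
Z -> miss, frames (U Z)
U -> hit
V -> miss, frames (Z U V)
Z -> hit
V -> hit
Z -> hit
U -> hit
Z -> hit
U -> hit
X -> miss, evict V, frames (Z U X)
U -> hit
Hits: 8.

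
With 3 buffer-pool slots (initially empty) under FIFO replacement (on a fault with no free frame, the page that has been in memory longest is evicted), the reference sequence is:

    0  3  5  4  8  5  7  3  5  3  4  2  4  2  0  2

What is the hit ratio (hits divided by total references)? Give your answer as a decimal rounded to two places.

0.31

0 -> miss, frames [0]
3 -> miss, frames [0, 3]
5 -> miss, frames [0, 3, 5]
4 -> miss, evict 0, frames [3, 5, 4]
8 -> miss, evict 3, frames [5, 4, 8]
5 -> hit
7 -> miss, evict 5, frames [4, 8, 7]
3 -> miss, evict 4, frames [8, 7, 3]
5 -> miss, evict 8, frames [7, 3, 5]
3 -> hit
4 -> miss, evict 7, frames [3, 5, 4]
2 -> miss, evict 3, frames [5, 4, 2]
4 -> hit
2 -> hit
0 -> miss, evict 5, frames [4, 2, 0]
2 -> hit
Hits: 5 of 16 references → 5/16 = 0.3125.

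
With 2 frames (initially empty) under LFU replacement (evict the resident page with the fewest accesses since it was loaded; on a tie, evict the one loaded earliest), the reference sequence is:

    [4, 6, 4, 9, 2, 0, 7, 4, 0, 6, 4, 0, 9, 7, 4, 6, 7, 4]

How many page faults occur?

13

4 -> miss, frames (4)
6 -> miss, frames (4 6)
4 -> hit
9 -> miss, evict 6, frames (4 9)
2 -> miss, evict 9, frames (4 2)
0 -> miss, evict 2, frames (4 0)
7 -> miss, evict 0, frames (4 7)
4 -> hit
0 -> miss, evict 7, frames (4 0)
6 -> miss, evict 0, frames (4 6)
4 -> hit
0 -> miss, evict 6, frames (4 0)
9 -> miss, evict 0, frames (4 9)
7 -> miss, evict 9, frames (4 7)
4 -> hit
6 -> miss, evict 7, frames (4 6)
7 -> miss, evict 6, frames (4 7)
4 -> hit
Page faults: 13.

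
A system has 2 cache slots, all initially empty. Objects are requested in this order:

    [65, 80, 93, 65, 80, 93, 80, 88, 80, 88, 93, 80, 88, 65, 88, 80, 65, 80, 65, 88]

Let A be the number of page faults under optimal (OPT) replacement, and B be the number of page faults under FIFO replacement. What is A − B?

Under OPT: F F F . F . . F . . F . F F . F . . . F → 10 faults.
Under FIFO: F F F F F F . F F . F . F F . F . . . F → 13 faults.
A − B = 10 − 13 = -3.

-3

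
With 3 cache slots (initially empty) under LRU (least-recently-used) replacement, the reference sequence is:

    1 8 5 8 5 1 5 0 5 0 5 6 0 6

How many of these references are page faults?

1 → fault, frames {1}
8 → fault, frames {1,8}
5 → fault, frames {1,8,5}
8 → hit
5 → hit
1 → hit
5 → hit
0 → fault, evict 8, frames {1,5,0}
5 → hit
0 → hit
5 → hit
6 → fault, evict 1, frames {0,5,6}
0 → hit
6 → hit
Page faults: 5.

5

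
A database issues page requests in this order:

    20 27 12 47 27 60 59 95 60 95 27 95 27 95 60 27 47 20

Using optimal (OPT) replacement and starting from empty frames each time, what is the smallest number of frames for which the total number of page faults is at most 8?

4

f=1: 18 faults
f=2: 11 faults
f=3: 9 faults
f=4: 8 faults
f=5: 7 faults
f=6: 7 faults
f=7: 7 faults
Smallest f with faults ≤ 8 is 4.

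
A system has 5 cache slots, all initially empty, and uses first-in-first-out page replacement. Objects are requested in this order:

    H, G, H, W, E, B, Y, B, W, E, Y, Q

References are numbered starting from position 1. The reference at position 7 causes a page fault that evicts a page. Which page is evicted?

pos 1: H -> fault, frames {H}
pos 2: G -> fault, frames {H,G}
pos 3: H -> hit
pos 4: W -> fault, frames {H,G,W}
pos 5: E -> fault, frames {H,G,W,E}
pos 6: B -> fault, frames {H,G,W,E,B}
pos 7: Y -> fault, evict H, frames {G,W,E,B,Y}
At position 7, page H is evicted.

H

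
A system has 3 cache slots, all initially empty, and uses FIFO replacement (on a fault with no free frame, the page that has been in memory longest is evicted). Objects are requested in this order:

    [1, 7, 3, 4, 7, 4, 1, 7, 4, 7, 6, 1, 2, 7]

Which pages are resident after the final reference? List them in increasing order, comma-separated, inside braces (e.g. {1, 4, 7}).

1: fault, frames (1)
7: fault, frames (1 7)
3: fault, frames (1 7 3)
4: fault, evict 1, frames (7 3 4)
7: hit
4: hit
1: fault, evict 7, frames (3 4 1)
7: fault, evict 3, frames (4 1 7)
4: hit
7: hit
6: fault, evict 4, frames (1 7 6)
1: hit
2: fault, evict 1, frames (7 6 2)
7: hit

{2, 6, 7}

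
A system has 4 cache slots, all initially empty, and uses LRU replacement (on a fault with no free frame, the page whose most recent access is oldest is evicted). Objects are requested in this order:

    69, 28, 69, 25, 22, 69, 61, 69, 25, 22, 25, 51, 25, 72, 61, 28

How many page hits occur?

7

69: fault, frames {69}
28: fault, frames {69,28}
69: hit
25: fault, frames {28,69,25}
22: fault, frames {28,69,25,22}
69: hit
61: fault, evict 28, frames {25,22,69,61}
69: hit
25: hit
22: hit
25: hit
51: fault, evict 61, frames {69,22,25,51}
25: hit
72: fault, evict 69, frames {22,51,25,72}
61: fault, evict 22, frames {51,25,72,61}
28: fault, evict 51, frames {25,72,61,28}
Hits: 7.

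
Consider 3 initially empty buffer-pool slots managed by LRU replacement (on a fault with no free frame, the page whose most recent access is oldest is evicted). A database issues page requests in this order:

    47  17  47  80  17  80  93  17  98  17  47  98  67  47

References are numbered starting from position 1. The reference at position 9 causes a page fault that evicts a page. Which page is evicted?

pos 1: 47 -> miss, frames (47)
pos 2: 17 -> miss, frames (47 17)
pos 3: 47 -> hit
pos 4: 80 -> miss, frames (17 47 80)
pos 5: 17 -> hit
pos 6: 80 -> hit
pos 7: 93 -> miss, evict 47, frames (17 80 93)
pos 8: 17 -> hit
pos 9: 98 -> miss, evict 80, frames (93 17 98)
At position 9, page 80 is evicted.

80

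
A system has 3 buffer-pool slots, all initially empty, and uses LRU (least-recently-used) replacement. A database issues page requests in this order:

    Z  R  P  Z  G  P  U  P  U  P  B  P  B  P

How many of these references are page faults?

Z: fault, frames [Z]
R: fault, frames [Z, R]
P: fault, frames [Z, R, P]
Z: hit
G: fault, evict R, frames [P, Z, G]
P: hit
U: fault, evict Z, frames [G, P, U]
P: hit
U: hit
P: hit
B: fault, evict G, frames [U, P, B]
P: hit
B: hit
P: hit
Page faults: 6.

6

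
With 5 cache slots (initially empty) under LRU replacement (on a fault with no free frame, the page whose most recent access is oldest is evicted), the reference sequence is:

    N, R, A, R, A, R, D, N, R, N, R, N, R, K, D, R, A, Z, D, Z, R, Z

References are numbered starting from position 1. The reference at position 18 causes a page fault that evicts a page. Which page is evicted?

N

pos 1: N -> fault, frames [N]
pos 2: R -> fault, frames [N, R]
pos 3: A -> fault, frames [N, R, A]
pos 4: R -> hit
pos 5: A -> hit
pos 6: R -> hit
pos 7: D -> fault, frames [N, A, R, D]
pos 8: N -> hit
pos 9: R -> hit
pos 10: N -> hit
pos 11: R -> hit
pos 12: N -> hit
pos 13: R -> hit
pos 14: K -> fault, frames [A, D, N, R, K]
pos 15: D -> hit
pos 16: R -> hit
pos 17: A -> hit
pos 18: Z -> fault, evict N, frames [K, D, R, A, Z]
At position 18, page N is evicted.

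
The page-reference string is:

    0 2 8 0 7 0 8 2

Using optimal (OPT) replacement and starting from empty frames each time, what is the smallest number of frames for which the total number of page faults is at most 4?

4

f=1: 8 faults
f=2: 6 faults
f=3: 5 faults
f=4: 4 faults
Smallest f with faults ≤ 4 is 4.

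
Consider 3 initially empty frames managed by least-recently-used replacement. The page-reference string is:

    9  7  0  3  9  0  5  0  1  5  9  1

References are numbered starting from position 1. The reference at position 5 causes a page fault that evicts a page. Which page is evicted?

pos 1: 9 → miss, frames {9}
pos 2: 7 → miss, frames {9,7}
pos 3: 0 → miss, frames {9,7,0}
pos 4: 3 → miss, evict 9, frames {7,0,3}
pos 5: 9 → miss, evict 7, frames {0,3,9}
At position 5, page 7 is evicted.

7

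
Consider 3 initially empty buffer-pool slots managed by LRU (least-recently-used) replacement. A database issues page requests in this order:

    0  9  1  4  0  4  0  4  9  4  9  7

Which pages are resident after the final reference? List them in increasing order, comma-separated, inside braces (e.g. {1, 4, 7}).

0 → miss, frames [0]
9 → miss, frames [0, 9]
1 → miss, frames [0, 9, 1]
4 → miss, evict 0, frames [9, 1, 4]
0 → miss, evict 9, frames [1, 4, 0]
4 → hit
0 → hit
4 → hit
9 → miss, evict 1, frames [0, 4, 9]
4 → hit
9 → hit
7 → miss, evict 0, frames [4, 9, 7]

{4, 7, 9}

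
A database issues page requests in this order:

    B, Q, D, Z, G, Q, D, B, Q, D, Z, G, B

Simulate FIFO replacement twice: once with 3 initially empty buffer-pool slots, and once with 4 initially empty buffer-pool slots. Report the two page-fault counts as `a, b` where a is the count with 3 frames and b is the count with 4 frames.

3 frames: F F F F F F F F . . F F . → 10 faults.
4 frames: F F F F F . . F F F F F F → 11 faults.
11 > 10: adding a frame increased faults — Belady's anomaly.

10, 11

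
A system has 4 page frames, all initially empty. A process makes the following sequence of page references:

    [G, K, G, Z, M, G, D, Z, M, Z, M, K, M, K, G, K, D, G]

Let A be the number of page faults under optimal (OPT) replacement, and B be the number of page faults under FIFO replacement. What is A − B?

-1

Under OPT: F F . F F . F . . . . . . . F . . . → 6 faults.
Under FIFO: F F . F F . F . . . . . . . F F . . → 7 faults.
A − B = 6 − 7 = -1.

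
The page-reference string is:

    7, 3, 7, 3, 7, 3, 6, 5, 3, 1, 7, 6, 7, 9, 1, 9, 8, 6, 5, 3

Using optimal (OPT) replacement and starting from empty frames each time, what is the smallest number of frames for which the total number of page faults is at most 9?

4

f=1: 20 faults
f=2: 13 faults
f=3: 10 faults
f=4: 8 faults
f=5: 7 faults
f=6: 7 faults
f=7: 7 faults
Smallest f with faults ≤ 9 is 4.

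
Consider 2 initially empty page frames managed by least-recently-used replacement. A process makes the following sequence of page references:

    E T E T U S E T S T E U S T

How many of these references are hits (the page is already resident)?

E: miss, frames {E}
T: miss, frames {E,T}
E: hit
T: hit
U: miss, evict E, frames {T,U}
S: miss, evict T, frames {U,S}
E: miss, evict U, frames {S,E}
T: miss, evict S, frames {E,T}
S: miss, evict E, frames {T,S}
T: hit
E: miss, evict S, frames {T,E}
U: miss, evict T, frames {E,U}
S: miss, evict E, frames {U,S}
T: miss, evict U, frames {S,T}
Hits: 3.

3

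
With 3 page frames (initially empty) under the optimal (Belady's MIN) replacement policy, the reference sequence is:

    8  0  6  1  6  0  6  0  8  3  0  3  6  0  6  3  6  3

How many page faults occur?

6

8: fault, frames [8]
0: fault, frames [8, 0]
6: fault, frames [8, 0, 6]
1: fault, evict 8, frames [0, 6, 1]
6: hit
0: hit
6: hit
0: hit
8: fault, evict 1, frames [0, 6, 8]
3: fault, evict 8, frames [0, 6, 3]
0: hit
3: hit
6: hit
0: hit
6: hit
3: hit
6: hit
3: hit
Page faults: 6.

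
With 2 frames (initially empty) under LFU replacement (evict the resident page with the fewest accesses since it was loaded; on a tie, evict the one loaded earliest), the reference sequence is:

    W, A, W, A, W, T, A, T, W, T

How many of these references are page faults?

W → fault, frames {W}
A → fault, frames {W,A}
W → hit
A → hit
W → hit
T → fault, evict A, frames {W,T}
A → fault, evict T, frames {W,A}
T → fault, evict A, frames {W,T}
W → hit
T → hit
Page faults: 5.

5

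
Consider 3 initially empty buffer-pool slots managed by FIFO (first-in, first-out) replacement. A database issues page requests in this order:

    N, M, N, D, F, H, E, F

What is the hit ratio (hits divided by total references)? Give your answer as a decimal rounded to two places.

N → fault, frames {N}
M → fault, frames {N,M}
N → hit
D → fault, frames {N,M,D}
F → fault, evict N, frames {M,D,F}
H → fault, evict M, frames {D,F,H}
E → fault, evict D, frames {F,H,E}
F → hit
Hits: 2 of 8 references → 2/8 = 0.2500.

0.25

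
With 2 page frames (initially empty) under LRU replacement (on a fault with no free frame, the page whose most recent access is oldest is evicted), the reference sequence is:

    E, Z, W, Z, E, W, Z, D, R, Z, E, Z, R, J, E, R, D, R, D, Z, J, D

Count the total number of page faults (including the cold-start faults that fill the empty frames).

18

E → miss, frames [E]
Z → miss, frames [E, Z]
W → miss, evict E, frames [Z, W]
Z → hit
E → miss, evict W, frames [Z, E]
W → miss, evict Z, frames [E, W]
Z → miss, evict E, frames [W, Z]
D → miss, evict W, frames [Z, D]
R → miss, evict Z, frames [D, R]
Z → miss, evict D, frames [R, Z]
E → miss, evict R, frames [Z, E]
Z → hit
R → miss, evict E, frames [Z, R]
J → miss, evict Z, frames [R, J]
E → miss, evict R, frames [J, E]
R → miss, evict J, frames [E, R]
D → miss, evict E, frames [R, D]
R → hit
D → hit
Z → miss, evict R, frames [D, Z]
J → miss, evict D, frames [Z, J]
D → miss, evict Z, frames [J, D]
Page faults: 18.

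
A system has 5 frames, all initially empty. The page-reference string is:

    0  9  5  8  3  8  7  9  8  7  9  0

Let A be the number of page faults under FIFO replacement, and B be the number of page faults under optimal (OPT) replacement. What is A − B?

Under FIFO: F F F F F . F . . . . F → 7 faults.
Under OPT: F F F F F . F . . . . . → 6 faults.
A − B = 7 − 6 = 1.

1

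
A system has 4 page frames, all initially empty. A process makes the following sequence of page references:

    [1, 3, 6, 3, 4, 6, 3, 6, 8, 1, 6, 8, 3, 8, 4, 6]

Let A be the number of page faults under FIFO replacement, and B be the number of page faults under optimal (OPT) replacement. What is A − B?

Under FIFO: F F F . F . . . F F . . F . . F → 8 faults.
Under OPT: F F F . F . . . F . . . . . F . → 6 faults.
A − B = 8 − 6 = 2.

2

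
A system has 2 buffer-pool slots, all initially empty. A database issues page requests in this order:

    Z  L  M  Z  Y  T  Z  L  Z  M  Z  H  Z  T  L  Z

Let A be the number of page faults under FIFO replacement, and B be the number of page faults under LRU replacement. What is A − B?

Under FIFO: F F F F F F F F . F F F . F F F → 14 faults.
Under LRU: F F F F F F F F . F . F . F F F → 13 faults.
A − B = 14 − 13 = 1.

1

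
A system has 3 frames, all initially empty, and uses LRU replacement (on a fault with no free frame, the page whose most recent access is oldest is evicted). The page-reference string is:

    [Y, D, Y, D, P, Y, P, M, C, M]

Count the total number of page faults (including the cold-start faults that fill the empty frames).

5

Y → miss, frames {Y}
D → miss, frames {Y,D}
Y → hit
D → hit
P → miss, frames {Y,D,P}
Y → hit
P → hit
M → miss, evict D, frames {Y,P,M}
C → miss, evict Y, frames {P,M,C}
M → hit
Page faults: 5.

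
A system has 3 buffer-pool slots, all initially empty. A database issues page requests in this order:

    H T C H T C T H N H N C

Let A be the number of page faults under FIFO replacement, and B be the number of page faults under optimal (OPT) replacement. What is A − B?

1

Under FIFO: F F F . . . . . F F . . → 5 faults.
Under OPT: F F F . . . . . F . . . → 4 faults.
A − B = 5 − 4 = 1.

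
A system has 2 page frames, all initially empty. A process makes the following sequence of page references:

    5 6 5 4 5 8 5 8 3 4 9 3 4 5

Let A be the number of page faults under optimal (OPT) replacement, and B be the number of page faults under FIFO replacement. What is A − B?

-2

Under OPT: F F . F . F . . F F F . F F → 9 faults.
Under FIFO: F F . F F F . . F F F F F F → 11 faults.
A − B = 9 − 11 = -2.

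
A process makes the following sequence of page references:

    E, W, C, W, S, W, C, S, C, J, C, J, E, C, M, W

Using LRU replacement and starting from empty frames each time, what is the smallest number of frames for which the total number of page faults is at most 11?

2

f=1: 16 faults
f=2: 11 faults
f=3: 8 faults
f=4: 8 faults
f=5: 7 faults
f=6: 6 faults
Smallest f with faults ≤ 11 is 2.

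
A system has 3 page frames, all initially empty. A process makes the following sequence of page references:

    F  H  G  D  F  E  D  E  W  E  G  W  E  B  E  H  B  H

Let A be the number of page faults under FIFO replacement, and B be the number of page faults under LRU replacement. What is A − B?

1

Under FIFO: F F F F F F . . F . F . . F F F . . → 11 faults.
Under LRU: F F F F F F . . F . F . . F . F . . → 10 faults.
A − B = 11 − 10 = 1.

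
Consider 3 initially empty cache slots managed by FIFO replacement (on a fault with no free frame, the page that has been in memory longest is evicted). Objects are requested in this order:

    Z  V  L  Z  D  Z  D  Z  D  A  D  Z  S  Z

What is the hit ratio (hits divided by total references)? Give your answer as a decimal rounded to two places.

0.50

Z: fault, frames [Z]
V: fault, frames [Z, V]
L: fault, frames [Z, V, L]
Z: hit
D: fault, evict Z, frames [V, L, D]
Z: fault, evict V, frames [L, D, Z]
D: hit
Z: hit
D: hit
A: fault, evict L, frames [D, Z, A]
D: hit
Z: hit
S: fault, evict D, frames [Z, A, S]
Z: hit
Hits: 7 of 14 references → 7/14 = 0.5000.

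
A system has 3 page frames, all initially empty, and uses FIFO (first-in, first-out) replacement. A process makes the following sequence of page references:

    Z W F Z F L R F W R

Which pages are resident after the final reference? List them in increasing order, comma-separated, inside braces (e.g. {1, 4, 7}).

{L, R, W}

Z: miss, frames {Z}
W: miss, frames {Z,W}
F: miss, frames {Z,W,F}
Z: hit
F: hit
L: miss, evict Z, frames {W,F,L}
R: miss, evict W, frames {F,L,R}
F: hit
W: miss, evict F, frames {L,R,W}
R: hit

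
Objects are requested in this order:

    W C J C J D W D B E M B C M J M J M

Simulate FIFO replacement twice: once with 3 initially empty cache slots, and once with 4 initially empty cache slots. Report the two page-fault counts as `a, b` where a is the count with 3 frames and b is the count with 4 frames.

3 frames: F F F . . F F . F F F . F . F . . . → 10 faults.
4 frames: F F F . . F . . F F F . F . F . . . → 9 faults.
9 < 10: adding a frame reduced faults, as is typical.

10, 9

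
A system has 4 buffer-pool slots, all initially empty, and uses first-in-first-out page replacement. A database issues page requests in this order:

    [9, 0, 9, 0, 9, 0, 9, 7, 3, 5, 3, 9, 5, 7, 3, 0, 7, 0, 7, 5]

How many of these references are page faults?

9 → fault, frames [9]
0 → fault, frames [9, 0]
9 → hit
0 → hit
9 → hit
0 → hit
9 → hit
7 → fault, frames [9, 0, 7]
3 → fault, frames [9, 0, 7, 3]
5 → fault, evict 9, frames [0, 7, 3, 5]
3 → hit
9 → fault, evict 0, frames [7, 3, 5, 9]
5 → hit
7 → hit
3 → hit
0 → fault, evict 7, frames [3, 5, 9, 0]
7 → fault, evict 3, frames [5, 9, 0, 7]
0 → hit
7 → hit
5 → hit
Page faults: 8.

8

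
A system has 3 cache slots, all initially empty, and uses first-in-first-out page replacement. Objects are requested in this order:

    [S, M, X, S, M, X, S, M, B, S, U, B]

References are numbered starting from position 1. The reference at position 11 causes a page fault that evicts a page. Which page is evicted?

X

pos 1: S -> miss, frames [S]
pos 2: M -> miss, frames [S, M]
pos 3: X -> miss, frames [S, M, X]
pos 4: S -> hit
pos 5: M -> hit
pos 6: X -> hit
pos 7: S -> hit
pos 8: M -> hit
pos 9: B -> miss, evict S, frames [M, X, B]
pos 10: S -> miss, evict M, frames [X, B, S]
pos 11: U -> miss, evict X, frames [B, S, U]
At position 11, page X is evicted.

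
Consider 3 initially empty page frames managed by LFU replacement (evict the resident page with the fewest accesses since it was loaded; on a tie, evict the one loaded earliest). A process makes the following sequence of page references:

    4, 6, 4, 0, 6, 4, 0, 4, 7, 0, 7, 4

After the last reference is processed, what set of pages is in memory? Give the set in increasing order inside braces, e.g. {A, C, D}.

4 → miss, frames [4]
6 → miss, frames [4, 6]
4 → hit
0 → miss, frames [4, 6, 0]
6 → hit
4 → hit
0 → hit
4 → hit
7 → miss, evict 6, frames [4, 0, 7]
0 → hit
7 → hit
4 → hit

{0, 4, 7}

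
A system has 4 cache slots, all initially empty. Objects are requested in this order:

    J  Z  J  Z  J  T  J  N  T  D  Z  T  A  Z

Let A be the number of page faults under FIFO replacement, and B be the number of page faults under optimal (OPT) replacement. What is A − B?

1

Under FIFO: F F . . . F . F . F . . F F → 7 faults.
Under OPT: F F . . . F . F . F . . F . → 6 faults.
A − B = 7 − 6 = 1.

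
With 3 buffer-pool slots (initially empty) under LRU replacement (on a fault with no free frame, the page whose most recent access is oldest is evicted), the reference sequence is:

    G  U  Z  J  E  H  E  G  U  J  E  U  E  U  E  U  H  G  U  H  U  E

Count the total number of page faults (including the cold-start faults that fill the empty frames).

13

G → fault, frames {G}
U → fault, frames {G,U}
Z → fault, frames {G,U,Z}
J → fault, evict G, frames {U,Z,J}
E → fault, evict U, frames {Z,J,E}
H → fault, evict Z, frames {J,E,H}
E → hit
G → fault, evict J, frames {H,E,G}
U → fault, evict H, frames {E,G,U}
J → fault, evict E, frames {G,U,J}
E → fault, evict G, frames {U,J,E}
U → hit
E → hit
U → hit
E → hit
U → hit
H → fault, evict J, frames {E,U,H}
G → fault, evict E, frames {U,H,G}
U → hit
H → hit
U → hit
E → fault, evict G, frames {H,U,E}
Page faults: 13.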